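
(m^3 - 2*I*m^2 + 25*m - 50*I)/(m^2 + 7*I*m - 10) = (m^2 - 7*I*m - 10)/(m + 2*I)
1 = 1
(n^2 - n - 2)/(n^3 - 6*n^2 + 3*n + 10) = 1/(n - 5)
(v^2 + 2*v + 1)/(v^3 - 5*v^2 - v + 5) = (v + 1)/(v^2 - 6*v + 5)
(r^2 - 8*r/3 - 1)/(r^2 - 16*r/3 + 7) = (3*r + 1)/(3*r - 7)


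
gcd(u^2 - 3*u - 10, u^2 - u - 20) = u - 5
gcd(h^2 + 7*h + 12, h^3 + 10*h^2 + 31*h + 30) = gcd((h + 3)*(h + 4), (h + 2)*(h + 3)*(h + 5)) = h + 3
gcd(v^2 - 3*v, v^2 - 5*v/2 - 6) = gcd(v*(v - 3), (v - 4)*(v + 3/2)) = 1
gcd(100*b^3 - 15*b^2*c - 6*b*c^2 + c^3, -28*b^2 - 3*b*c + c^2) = 4*b + c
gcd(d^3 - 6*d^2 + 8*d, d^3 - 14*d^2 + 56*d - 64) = d^2 - 6*d + 8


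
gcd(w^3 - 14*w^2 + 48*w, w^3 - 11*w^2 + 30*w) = w^2 - 6*w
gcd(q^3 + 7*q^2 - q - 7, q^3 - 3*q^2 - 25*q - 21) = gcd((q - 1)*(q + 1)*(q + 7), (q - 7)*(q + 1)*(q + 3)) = q + 1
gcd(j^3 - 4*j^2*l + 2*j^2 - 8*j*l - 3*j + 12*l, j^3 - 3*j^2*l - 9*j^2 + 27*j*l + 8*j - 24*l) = j - 1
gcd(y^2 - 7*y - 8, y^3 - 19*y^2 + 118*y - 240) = y - 8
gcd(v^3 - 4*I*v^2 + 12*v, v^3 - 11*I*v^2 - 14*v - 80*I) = v + 2*I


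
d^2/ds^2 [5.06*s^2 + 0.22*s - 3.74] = 10.1200000000000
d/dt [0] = 0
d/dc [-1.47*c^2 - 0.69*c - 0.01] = -2.94*c - 0.69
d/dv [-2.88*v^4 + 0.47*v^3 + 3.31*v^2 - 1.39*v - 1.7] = -11.52*v^3 + 1.41*v^2 + 6.62*v - 1.39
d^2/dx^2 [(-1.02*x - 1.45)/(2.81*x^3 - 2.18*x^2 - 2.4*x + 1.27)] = (-48.324132*x^5 - 99.902244*x^4 + 118.665904*x^3 + 61.007808*x^2 - 31.414542*x - 30.95086)/(22.188041*x^9 - 51.640494*x^8 - 16.789188*x^7 + 107.935429*x^6 - 32.339076*x^5 - 70.953036*x^4 + 39.640587*x^3 + 11.397234*x^2 - 11.61288*x + 2.048383)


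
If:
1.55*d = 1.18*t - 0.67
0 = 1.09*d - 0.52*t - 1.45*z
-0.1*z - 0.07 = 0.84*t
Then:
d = -0.47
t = -0.04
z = -0.33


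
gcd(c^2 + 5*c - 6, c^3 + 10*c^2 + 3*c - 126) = c + 6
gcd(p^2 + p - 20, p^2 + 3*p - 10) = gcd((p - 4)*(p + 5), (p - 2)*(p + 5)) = p + 5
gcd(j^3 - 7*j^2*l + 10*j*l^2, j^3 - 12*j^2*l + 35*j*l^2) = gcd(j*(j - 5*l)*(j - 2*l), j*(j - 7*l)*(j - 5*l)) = j^2 - 5*j*l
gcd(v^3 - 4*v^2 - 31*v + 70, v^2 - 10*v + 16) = v - 2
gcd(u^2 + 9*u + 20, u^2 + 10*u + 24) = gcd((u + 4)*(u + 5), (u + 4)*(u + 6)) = u + 4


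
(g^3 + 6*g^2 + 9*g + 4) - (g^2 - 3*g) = g^3 + 5*g^2 + 12*g + 4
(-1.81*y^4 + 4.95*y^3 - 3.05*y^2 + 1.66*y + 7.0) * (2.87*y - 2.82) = -5.1947*y^5 + 19.3107*y^4 - 22.7125*y^3 + 13.3652*y^2 + 15.4088*y - 19.74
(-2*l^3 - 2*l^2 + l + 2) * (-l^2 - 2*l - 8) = 2*l^5 + 6*l^4 + 19*l^3 + 12*l^2 - 12*l - 16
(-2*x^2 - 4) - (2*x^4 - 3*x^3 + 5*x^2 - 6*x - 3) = -2*x^4 + 3*x^3 - 7*x^2 + 6*x - 1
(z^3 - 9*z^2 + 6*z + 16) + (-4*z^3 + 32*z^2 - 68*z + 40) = -3*z^3 + 23*z^2 - 62*z + 56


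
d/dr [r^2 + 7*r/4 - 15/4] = 2*r + 7/4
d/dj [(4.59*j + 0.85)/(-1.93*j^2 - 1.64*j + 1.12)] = (8.8587*j^2 + 3.281*j + 6.5348)/(3.7249*j^4 + 6.3304*j^3 - 1.6336*j^2 - 3.6736*j + 1.2544)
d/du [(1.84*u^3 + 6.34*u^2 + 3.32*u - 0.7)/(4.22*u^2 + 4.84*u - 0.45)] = (7.7648*u^4 + 17.8112*u^3 + 14.1912*u^2 + 0.202*u + 1.894)/(17.8084*u^4 + 40.8496*u^3 + 19.6276*u^2 - 4.356*u + 0.2025)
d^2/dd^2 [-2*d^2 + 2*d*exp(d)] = 2*d*exp(d) + 4*exp(d) - 4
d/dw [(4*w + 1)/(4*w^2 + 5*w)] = (-16*w^2 - 8*w - 5)/(w^2*(16*w^2 + 40*w + 25))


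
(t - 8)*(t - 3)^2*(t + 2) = t^4 - 12*t^3 + 29*t^2 + 42*t - 144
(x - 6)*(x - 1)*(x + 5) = x^3 - 2*x^2 - 29*x + 30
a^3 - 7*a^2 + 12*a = a*(a - 4)*(a - 3)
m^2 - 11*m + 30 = (m - 6)*(m - 5)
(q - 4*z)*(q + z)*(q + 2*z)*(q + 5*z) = q^4 + 4*q^3*z - 15*q^2*z^2 - 58*q*z^3 - 40*z^4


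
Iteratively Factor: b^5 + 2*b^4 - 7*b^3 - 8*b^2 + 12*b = (b + 2)*(b^4 - 7*b^2 + 6*b) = b*(b + 2)*(b^3 - 7*b + 6) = b*(b + 2)*(b + 3)*(b^2 - 3*b + 2) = b*(b - 1)*(b + 2)*(b + 3)*(b - 2)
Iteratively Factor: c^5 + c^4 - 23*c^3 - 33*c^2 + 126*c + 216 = (c - 4)*(c^4 + 5*c^3 - 3*c^2 - 45*c - 54) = (c - 4)*(c + 3)*(c^3 + 2*c^2 - 9*c - 18) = (c - 4)*(c + 2)*(c + 3)*(c^2 - 9) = (c - 4)*(c + 2)*(c + 3)^2*(c - 3)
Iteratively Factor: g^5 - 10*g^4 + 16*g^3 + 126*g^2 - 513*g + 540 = (g - 3)*(g^4 - 7*g^3 - 5*g^2 + 111*g - 180) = (g - 5)*(g - 3)*(g^3 - 2*g^2 - 15*g + 36) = (g - 5)*(g - 3)^2*(g^2 + g - 12) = (g - 5)*(g - 3)^3*(g + 4)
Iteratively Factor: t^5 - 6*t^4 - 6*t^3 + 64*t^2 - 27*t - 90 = (t - 5)*(t^4 - t^3 - 11*t^2 + 9*t + 18) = (t - 5)*(t + 1)*(t^3 - 2*t^2 - 9*t + 18) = (t - 5)*(t - 2)*(t + 1)*(t^2 - 9) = (t - 5)*(t - 2)*(t + 1)*(t + 3)*(t - 3)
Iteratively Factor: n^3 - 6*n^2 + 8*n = (n - 2)*(n^2 - 4*n) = n*(n - 2)*(n - 4)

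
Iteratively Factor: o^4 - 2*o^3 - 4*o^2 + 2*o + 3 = (o - 3)*(o^3 + o^2 - o - 1) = (o - 3)*(o + 1)*(o^2 - 1) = (o - 3)*(o + 1)^2*(o - 1)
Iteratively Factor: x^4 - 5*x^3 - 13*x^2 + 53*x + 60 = (x + 1)*(x^3 - 6*x^2 - 7*x + 60) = (x - 5)*(x + 1)*(x^2 - x - 12) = (x - 5)*(x + 1)*(x + 3)*(x - 4)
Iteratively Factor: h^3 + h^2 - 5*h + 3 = (h - 1)*(h^2 + 2*h - 3) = (h - 1)*(h + 3)*(h - 1)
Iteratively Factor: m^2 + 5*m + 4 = (m + 4)*(m + 1)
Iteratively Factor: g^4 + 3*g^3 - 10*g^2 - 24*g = (g)*(g^3 + 3*g^2 - 10*g - 24) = g*(g + 4)*(g^2 - g - 6) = g*(g + 2)*(g + 4)*(g - 3)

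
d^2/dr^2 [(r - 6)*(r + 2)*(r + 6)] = 6*r + 4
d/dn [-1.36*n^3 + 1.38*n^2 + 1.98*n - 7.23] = -4.08*n^2 + 2.76*n + 1.98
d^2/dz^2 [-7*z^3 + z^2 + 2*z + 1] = 2 - 42*z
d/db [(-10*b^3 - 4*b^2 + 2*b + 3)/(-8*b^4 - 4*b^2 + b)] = (-80*b^6 - 64*b^5 + 88*b^4 + 76*b^3 + 4*b^2 + 24*b - 3)/(b^2*(64*b^6 + 64*b^4 - 16*b^3 + 16*b^2 - 8*b + 1))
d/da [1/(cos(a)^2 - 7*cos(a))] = (2*cos(a) - 7)*sin(a)/((cos(a) - 7)^2*cos(a)^2)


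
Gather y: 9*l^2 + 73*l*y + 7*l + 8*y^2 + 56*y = 9*l^2 + 7*l + 8*y^2 + y*(73*l + 56)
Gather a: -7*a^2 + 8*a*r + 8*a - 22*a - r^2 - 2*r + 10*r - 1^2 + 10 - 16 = -7*a^2 + a*(8*r - 14) - r^2 + 8*r - 7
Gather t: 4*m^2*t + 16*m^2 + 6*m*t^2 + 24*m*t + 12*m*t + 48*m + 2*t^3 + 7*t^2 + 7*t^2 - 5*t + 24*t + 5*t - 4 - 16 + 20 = 16*m^2 + 48*m + 2*t^3 + t^2*(6*m + 14) + t*(4*m^2 + 36*m + 24)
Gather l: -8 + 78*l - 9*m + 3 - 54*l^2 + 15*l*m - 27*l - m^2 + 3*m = -54*l^2 + l*(15*m + 51) - m^2 - 6*m - 5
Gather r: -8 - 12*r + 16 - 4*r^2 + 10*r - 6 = -4*r^2 - 2*r + 2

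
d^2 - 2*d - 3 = (d - 3)*(d + 1)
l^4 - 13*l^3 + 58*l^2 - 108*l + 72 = (l - 6)*(l - 3)*(l - 2)^2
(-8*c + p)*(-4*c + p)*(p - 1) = 32*c^2*p - 32*c^2 - 12*c*p^2 + 12*c*p + p^3 - p^2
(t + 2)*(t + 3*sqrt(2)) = t^2 + 2*t + 3*sqrt(2)*t + 6*sqrt(2)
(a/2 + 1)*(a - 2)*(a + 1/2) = a^3/2 + a^2/4 - 2*a - 1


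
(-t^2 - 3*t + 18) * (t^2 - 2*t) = -t^4 - t^3 + 24*t^2 - 36*t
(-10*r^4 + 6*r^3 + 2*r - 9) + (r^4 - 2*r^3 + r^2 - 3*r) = -9*r^4 + 4*r^3 + r^2 - r - 9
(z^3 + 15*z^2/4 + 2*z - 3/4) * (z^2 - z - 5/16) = z^5 + 11*z^4/4 - 33*z^3/16 - 251*z^2/64 + z/8 + 15/64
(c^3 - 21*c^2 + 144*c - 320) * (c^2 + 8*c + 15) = c^5 - 13*c^4 - 9*c^3 + 517*c^2 - 400*c - 4800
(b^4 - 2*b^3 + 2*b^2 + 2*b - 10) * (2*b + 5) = 2*b^5 + b^4 - 6*b^3 + 14*b^2 - 10*b - 50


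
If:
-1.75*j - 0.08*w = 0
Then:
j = -0.0457142857142857*w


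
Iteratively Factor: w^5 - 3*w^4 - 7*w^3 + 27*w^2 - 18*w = (w - 1)*(w^4 - 2*w^3 - 9*w^2 + 18*w) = (w - 2)*(w - 1)*(w^3 - 9*w) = (w - 2)*(w - 1)*(w + 3)*(w^2 - 3*w) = (w - 3)*(w - 2)*(w - 1)*(w + 3)*(w)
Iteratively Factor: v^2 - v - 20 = (v + 4)*(v - 5)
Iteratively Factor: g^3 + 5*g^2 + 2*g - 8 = (g + 2)*(g^2 + 3*g - 4) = (g + 2)*(g + 4)*(g - 1)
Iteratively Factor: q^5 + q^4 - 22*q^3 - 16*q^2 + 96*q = (q - 2)*(q^4 + 3*q^3 - 16*q^2 - 48*q) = (q - 2)*(q + 4)*(q^3 - q^2 - 12*q) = q*(q - 2)*(q + 4)*(q^2 - q - 12) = q*(q - 4)*(q - 2)*(q + 4)*(q + 3)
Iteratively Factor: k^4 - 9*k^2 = (k + 3)*(k^3 - 3*k^2) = k*(k + 3)*(k^2 - 3*k) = k^2*(k + 3)*(k - 3)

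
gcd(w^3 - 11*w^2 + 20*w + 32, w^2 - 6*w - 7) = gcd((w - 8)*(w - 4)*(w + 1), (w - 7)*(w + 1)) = w + 1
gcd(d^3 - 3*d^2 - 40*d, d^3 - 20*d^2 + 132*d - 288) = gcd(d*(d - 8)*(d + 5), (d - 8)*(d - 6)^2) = d - 8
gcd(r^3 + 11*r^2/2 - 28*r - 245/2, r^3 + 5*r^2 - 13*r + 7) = r + 7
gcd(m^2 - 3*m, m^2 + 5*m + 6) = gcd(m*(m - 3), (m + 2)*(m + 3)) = 1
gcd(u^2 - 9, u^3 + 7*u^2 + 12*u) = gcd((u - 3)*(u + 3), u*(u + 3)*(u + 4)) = u + 3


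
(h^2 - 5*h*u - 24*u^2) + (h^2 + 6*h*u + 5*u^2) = 2*h^2 + h*u - 19*u^2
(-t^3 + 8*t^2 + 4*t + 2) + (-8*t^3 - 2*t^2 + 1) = -9*t^3 + 6*t^2 + 4*t + 3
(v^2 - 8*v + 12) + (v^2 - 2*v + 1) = 2*v^2 - 10*v + 13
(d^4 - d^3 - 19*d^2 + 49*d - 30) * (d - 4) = d^5 - 5*d^4 - 15*d^3 + 125*d^2 - 226*d + 120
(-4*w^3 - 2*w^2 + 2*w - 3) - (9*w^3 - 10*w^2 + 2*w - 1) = -13*w^3 + 8*w^2 - 2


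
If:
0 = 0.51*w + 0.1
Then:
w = -0.20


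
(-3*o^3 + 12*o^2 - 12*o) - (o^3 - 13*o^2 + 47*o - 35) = -4*o^3 + 25*o^2 - 59*o + 35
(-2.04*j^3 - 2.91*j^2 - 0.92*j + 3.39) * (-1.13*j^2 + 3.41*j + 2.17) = 2.3052*j^5 - 3.6681*j^4 - 13.3103*j^3 - 13.2826*j^2 + 9.5635*j + 7.3563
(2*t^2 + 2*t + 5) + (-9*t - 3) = 2*t^2 - 7*t + 2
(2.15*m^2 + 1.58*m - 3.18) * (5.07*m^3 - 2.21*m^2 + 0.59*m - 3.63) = 10.9005*m^5 + 3.2591*m^4 - 18.3459*m^3 + 0.155500000000001*m^2 - 7.6116*m + 11.5434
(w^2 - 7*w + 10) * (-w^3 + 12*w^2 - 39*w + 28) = -w^5 + 19*w^4 - 133*w^3 + 421*w^2 - 586*w + 280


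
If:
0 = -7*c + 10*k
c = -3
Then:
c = -3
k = -21/10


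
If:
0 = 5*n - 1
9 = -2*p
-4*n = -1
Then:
No Solution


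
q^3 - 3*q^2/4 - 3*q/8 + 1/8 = (q - 1)*(q - 1/4)*(q + 1/2)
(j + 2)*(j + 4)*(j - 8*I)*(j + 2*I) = j^4 + 6*j^3 - 6*I*j^3 + 24*j^2 - 36*I*j^2 + 96*j - 48*I*j + 128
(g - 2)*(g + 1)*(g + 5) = g^3 + 4*g^2 - 7*g - 10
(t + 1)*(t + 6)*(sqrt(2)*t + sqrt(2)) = sqrt(2)*t^3 + 8*sqrt(2)*t^2 + 13*sqrt(2)*t + 6*sqrt(2)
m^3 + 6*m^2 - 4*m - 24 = (m - 2)*(m + 2)*(m + 6)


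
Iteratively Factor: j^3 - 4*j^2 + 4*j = (j - 2)*(j^2 - 2*j) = (j - 2)^2*(j)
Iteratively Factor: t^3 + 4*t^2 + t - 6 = (t - 1)*(t^2 + 5*t + 6) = (t - 1)*(t + 3)*(t + 2)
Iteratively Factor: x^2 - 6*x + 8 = (x - 2)*(x - 4)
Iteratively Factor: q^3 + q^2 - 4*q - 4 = (q - 2)*(q^2 + 3*q + 2) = (q - 2)*(q + 1)*(q + 2)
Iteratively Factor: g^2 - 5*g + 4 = (g - 4)*(g - 1)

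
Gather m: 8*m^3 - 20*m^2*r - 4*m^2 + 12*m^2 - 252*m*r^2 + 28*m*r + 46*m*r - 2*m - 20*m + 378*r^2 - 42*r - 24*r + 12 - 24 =8*m^3 + m^2*(8 - 20*r) + m*(-252*r^2 + 74*r - 22) + 378*r^2 - 66*r - 12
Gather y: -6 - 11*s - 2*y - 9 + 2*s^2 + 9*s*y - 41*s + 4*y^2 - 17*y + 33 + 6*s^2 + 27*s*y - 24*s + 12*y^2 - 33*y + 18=8*s^2 - 76*s + 16*y^2 + y*(36*s - 52) + 36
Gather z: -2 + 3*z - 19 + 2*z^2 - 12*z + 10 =2*z^2 - 9*z - 11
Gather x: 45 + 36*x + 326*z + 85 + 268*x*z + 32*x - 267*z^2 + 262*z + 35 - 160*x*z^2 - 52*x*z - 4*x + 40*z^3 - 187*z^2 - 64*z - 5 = x*(-160*z^2 + 216*z + 64) + 40*z^3 - 454*z^2 + 524*z + 160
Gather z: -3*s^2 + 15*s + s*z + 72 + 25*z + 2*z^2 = -3*s^2 + 15*s + 2*z^2 + z*(s + 25) + 72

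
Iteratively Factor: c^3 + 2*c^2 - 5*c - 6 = (c + 3)*(c^2 - c - 2) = (c + 1)*(c + 3)*(c - 2)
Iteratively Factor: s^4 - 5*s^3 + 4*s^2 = (s)*(s^3 - 5*s^2 + 4*s) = s^2*(s^2 - 5*s + 4) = s^2*(s - 4)*(s - 1)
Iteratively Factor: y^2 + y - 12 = (y + 4)*(y - 3)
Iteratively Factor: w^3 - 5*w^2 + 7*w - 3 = (w - 3)*(w^2 - 2*w + 1) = (w - 3)*(w - 1)*(w - 1)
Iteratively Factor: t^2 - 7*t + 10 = (t - 5)*(t - 2)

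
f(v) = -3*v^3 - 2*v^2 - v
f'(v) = -9*v^2 - 4*v - 1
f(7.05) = -1157.66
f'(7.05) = -476.52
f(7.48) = -1374.91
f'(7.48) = -534.47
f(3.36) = -139.74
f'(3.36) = -116.05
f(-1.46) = 6.53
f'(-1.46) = -14.34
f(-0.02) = 0.02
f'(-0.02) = -0.92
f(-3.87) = 147.80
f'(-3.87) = -120.31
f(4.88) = -401.15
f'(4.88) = -234.85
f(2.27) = -47.67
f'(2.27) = -56.46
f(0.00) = 0.00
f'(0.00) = -1.00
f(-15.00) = 9690.00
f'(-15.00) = -1966.00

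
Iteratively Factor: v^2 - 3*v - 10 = (v + 2)*(v - 5)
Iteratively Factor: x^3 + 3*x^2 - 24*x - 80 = (x + 4)*(x^2 - x - 20) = (x - 5)*(x + 4)*(x + 4)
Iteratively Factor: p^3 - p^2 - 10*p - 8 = (p + 1)*(p^2 - 2*p - 8) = (p + 1)*(p + 2)*(p - 4)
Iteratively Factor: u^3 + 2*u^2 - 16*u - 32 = (u - 4)*(u^2 + 6*u + 8) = (u - 4)*(u + 2)*(u + 4)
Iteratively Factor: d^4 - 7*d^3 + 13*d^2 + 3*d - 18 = (d - 2)*(d^3 - 5*d^2 + 3*d + 9) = (d - 3)*(d - 2)*(d^2 - 2*d - 3) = (d - 3)*(d - 2)*(d + 1)*(d - 3)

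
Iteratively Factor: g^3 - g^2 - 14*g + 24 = (g - 2)*(g^2 + g - 12) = (g - 2)*(g + 4)*(g - 3)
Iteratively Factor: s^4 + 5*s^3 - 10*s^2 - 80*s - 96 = (s + 4)*(s^3 + s^2 - 14*s - 24) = (s + 3)*(s + 4)*(s^2 - 2*s - 8) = (s - 4)*(s + 3)*(s + 4)*(s + 2)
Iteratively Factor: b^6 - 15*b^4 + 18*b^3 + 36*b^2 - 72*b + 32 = (b - 2)*(b^5 + 2*b^4 - 11*b^3 - 4*b^2 + 28*b - 16) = (b - 2)*(b + 4)*(b^4 - 2*b^3 - 3*b^2 + 8*b - 4) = (b - 2)*(b - 1)*(b + 4)*(b^3 - b^2 - 4*b + 4) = (b - 2)*(b - 1)^2*(b + 4)*(b^2 - 4) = (b - 2)^2*(b - 1)^2*(b + 4)*(b + 2)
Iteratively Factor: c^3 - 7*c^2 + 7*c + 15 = (c - 3)*(c^2 - 4*c - 5) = (c - 3)*(c + 1)*(c - 5)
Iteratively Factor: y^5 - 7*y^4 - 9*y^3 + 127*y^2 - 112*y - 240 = (y + 1)*(y^4 - 8*y^3 - y^2 + 128*y - 240) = (y - 3)*(y + 1)*(y^3 - 5*y^2 - 16*y + 80) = (y - 5)*(y - 3)*(y + 1)*(y^2 - 16) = (y - 5)*(y - 3)*(y + 1)*(y + 4)*(y - 4)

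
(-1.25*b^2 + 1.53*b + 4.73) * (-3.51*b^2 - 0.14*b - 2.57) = 4.3875*b^4 - 5.1953*b^3 - 13.604*b^2 - 4.5943*b - 12.1561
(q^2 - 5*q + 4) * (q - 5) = q^3 - 10*q^2 + 29*q - 20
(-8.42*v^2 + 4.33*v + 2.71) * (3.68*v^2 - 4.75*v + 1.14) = -30.9856*v^4 + 55.9294*v^3 - 20.1935*v^2 - 7.9363*v + 3.0894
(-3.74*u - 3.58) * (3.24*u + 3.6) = -12.1176*u^2 - 25.0632*u - 12.888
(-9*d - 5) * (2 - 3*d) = 27*d^2 - 3*d - 10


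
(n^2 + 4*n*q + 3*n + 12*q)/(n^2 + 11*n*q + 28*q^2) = (n + 3)/(n + 7*q)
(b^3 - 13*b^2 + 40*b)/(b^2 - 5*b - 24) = b*(b - 5)/(b + 3)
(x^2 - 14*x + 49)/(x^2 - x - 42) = (x - 7)/(x + 6)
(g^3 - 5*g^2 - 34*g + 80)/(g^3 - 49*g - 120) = (g - 2)/(g + 3)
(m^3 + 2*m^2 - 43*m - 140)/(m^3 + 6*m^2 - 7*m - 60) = (m - 7)/(m - 3)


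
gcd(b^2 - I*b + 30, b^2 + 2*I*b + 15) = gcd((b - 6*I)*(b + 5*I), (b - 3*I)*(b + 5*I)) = b + 5*I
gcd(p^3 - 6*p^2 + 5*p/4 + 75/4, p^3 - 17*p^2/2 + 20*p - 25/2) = p^2 - 15*p/2 + 25/2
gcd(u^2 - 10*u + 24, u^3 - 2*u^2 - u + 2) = 1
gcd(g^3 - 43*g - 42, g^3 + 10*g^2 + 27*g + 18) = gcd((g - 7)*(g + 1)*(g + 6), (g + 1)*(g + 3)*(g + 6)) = g^2 + 7*g + 6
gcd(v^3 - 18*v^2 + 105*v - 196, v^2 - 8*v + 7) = v - 7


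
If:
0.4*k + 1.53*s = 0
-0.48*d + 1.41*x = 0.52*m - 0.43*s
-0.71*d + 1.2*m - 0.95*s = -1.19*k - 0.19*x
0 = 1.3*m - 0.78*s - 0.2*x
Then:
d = 2.69183618270742*x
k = 1.2291421063489*x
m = -0.0389604510713203*x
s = -0.321344341529124*x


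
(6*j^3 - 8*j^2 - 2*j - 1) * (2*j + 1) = 12*j^4 - 10*j^3 - 12*j^2 - 4*j - 1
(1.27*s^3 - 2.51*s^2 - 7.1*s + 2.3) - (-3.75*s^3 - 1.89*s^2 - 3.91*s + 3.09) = 5.02*s^3 - 0.62*s^2 - 3.19*s - 0.79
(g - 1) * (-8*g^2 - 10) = -8*g^3 + 8*g^2 - 10*g + 10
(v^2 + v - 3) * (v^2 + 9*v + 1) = v^4 + 10*v^3 + 7*v^2 - 26*v - 3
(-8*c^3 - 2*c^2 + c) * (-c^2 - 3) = 8*c^5 + 2*c^4 + 23*c^3 + 6*c^2 - 3*c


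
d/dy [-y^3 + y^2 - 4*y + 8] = -3*y^2 + 2*y - 4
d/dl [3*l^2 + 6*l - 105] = 6*l + 6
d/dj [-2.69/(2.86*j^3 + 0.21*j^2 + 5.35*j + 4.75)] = (23.0802*j^2 + 1.1298*j + 14.3915)/(2.86*j^3 + 0.21*j^2 + 5.35*j + 4.75)^2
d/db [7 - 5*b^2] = -10*b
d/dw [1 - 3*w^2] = -6*w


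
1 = 1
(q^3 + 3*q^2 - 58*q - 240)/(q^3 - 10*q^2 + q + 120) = (q^2 + 11*q + 30)/(q^2 - 2*q - 15)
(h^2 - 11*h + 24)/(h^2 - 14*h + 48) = (h - 3)/(h - 6)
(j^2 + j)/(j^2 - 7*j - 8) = j/(j - 8)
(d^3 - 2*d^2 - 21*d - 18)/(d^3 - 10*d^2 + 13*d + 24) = (d^2 - 3*d - 18)/(d^2 - 11*d + 24)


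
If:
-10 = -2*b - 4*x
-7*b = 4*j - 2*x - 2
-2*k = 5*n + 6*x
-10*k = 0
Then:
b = 5 - 2*x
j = 4*x - 33/4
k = 0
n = -6*x/5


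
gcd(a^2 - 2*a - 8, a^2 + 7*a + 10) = a + 2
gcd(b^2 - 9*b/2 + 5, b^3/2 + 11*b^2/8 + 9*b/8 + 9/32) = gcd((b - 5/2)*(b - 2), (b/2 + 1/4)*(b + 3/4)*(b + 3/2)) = 1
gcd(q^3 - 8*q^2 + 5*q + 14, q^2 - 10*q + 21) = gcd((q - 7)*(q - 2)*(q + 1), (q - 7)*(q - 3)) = q - 7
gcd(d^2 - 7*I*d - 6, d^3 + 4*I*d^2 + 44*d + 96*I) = d - 6*I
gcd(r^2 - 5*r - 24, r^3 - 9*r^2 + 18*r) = 1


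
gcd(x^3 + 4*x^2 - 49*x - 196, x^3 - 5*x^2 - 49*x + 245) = x^2 - 49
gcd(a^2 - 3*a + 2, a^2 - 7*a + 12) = 1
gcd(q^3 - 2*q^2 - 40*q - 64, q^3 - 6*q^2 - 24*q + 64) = q^2 - 4*q - 32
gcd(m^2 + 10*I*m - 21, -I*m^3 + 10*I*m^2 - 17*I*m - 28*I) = 1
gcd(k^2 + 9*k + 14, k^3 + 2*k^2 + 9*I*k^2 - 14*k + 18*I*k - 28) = k + 2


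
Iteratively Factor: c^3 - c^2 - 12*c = (c - 4)*(c^2 + 3*c) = c*(c - 4)*(c + 3)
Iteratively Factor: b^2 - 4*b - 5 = (b + 1)*(b - 5)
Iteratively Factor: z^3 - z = (z)*(z^2 - 1) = z*(z + 1)*(z - 1)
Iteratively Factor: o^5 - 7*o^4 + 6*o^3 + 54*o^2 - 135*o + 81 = (o - 3)*(o^4 - 4*o^3 - 6*o^2 + 36*o - 27) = (o - 3)*(o + 3)*(o^3 - 7*o^2 + 15*o - 9) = (o - 3)^2*(o + 3)*(o^2 - 4*o + 3) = (o - 3)^2*(o - 1)*(o + 3)*(o - 3)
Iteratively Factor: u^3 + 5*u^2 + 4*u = (u + 1)*(u^2 + 4*u) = u*(u + 1)*(u + 4)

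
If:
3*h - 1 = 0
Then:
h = 1/3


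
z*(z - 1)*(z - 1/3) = z^3 - 4*z^2/3 + z/3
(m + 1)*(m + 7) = m^2 + 8*m + 7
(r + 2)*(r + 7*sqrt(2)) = r^2 + 2*r + 7*sqrt(2)*r + 14*sqrt(2)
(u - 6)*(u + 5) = u^2 - u - 30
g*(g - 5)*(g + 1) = g^3 - 4*g^2 - 5*g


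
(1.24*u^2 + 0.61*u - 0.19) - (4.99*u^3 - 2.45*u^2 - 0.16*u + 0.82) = -4.99*u^3 + 3.69*u^2 + 0.77*u - 1.01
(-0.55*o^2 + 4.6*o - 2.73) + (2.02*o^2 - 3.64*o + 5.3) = 1.47*o^2 + 0.96*o + 2.57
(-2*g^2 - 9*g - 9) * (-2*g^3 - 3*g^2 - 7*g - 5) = 4*g^5 + 24*g^4 + 59*g^3 + 100*g^2 + 108*g + 45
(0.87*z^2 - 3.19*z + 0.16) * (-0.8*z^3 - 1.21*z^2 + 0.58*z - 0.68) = -0.696*z^5 + 1.4993*z^4 + 4.2365*z^3 - 2.6354*z^2 + 2.262*z - 0.1088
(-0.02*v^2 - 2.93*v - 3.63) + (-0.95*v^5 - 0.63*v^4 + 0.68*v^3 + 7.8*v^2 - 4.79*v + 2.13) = -0.95*v^5 - 0.63*v^4 + 0.68*v^3 + 7.78*v^2 - 7.72*v - 1.5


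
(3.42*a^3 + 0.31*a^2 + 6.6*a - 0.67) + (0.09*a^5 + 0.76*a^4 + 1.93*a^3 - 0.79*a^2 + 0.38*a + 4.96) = 0.09*a^5 + 0.76*a^4 + 5.35*a^3 - 0.48*a^2 + 6.98*a + 4.29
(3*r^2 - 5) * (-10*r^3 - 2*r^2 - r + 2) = -30*r^5 - 6*r^4 + 47*r^3 + 16*r^2 + 5*r - 10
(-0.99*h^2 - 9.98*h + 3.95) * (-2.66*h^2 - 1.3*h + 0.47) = 2.6334*h^4 + 27.8338*h^3 + 2.0017*h^2 - 9.8256*h + 1.8565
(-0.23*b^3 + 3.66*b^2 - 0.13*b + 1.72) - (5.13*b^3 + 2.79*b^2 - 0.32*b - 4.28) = -5.36*b^3 + 0.87*b^2 + 0.19*b + 6.0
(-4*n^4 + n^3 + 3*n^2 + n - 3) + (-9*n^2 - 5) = -4*n^4 + n^3 - 6*n^2 + n - 8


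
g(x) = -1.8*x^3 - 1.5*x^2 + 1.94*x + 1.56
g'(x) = -5.4*x^2 - 3.0*x + 1.94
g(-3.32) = 44.46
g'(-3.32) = -47.62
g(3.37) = -77.83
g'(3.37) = -69.50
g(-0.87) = -0.08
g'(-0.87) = 0.46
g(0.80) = 1.23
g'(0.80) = -3.92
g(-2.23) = 9.74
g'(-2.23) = -18.22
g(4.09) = -138.75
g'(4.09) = -100.66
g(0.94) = 0.56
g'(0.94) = -5.65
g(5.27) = -293.33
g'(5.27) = -163.84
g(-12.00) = 2872.68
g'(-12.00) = -739.66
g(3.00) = -54.72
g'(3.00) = -55.66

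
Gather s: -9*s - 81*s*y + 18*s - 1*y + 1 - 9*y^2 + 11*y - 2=s*(9 - 81*y) - 9*y^2 + 10*y - 1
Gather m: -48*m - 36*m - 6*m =-90*m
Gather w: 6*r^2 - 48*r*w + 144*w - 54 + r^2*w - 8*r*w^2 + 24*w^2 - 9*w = 6*r^2 + w^2*(24 - 8*r) + w*(r^2 - 48*r + 135) - 54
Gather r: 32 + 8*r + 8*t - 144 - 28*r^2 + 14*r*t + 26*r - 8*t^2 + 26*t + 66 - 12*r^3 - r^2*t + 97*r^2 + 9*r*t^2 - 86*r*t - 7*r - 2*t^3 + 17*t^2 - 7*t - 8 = -12*r^3 + r^2*(69 - t) + r*(9*t^2 - 72*t + 27) - 2*t^3 + 9*t^2 + 27*t - 54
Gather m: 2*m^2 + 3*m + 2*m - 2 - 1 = 2*m^2 + 5*m - 3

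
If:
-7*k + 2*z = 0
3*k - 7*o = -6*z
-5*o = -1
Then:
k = 7/120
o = 1/5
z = 49/240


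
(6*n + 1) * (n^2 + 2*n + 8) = 6*n^3 + 13*n^2 + 50*n + 8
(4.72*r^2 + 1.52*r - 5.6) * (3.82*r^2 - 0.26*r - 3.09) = 18.0304*r^4 + 4.5792*r^3 - 36.372*r^2 - 3.2408*r + 17.304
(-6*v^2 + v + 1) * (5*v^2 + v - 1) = -30*v^4 - v^3 + 12*v^2 - 1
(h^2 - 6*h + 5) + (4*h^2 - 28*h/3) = 5*h^2 - 46*h/3 + 5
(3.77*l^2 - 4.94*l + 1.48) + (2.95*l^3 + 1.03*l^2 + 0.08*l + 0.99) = 2.95*l^3 + 4.8*l^2 - 4.86*l + 2.47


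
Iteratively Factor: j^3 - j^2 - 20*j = (j)*(j^2 - j - 20) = j*(j + 4)*(j - 5)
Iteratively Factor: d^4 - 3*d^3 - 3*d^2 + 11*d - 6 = (d - 1)*(d^3 - 2*d^2 - 5*d + 6) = (d - 1)*(d + 2)*(d^2 - 4*d + 3) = (d - 1)^2*(d + 2)*(d - 3)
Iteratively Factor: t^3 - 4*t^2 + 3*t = (t - 3)*(t^2 - t) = (t - 3)*(t - 1)*(t)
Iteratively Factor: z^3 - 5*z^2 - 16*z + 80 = (z + 4)*(z^2 - 9*z + 20) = (z - 4)*(z + 4)*(z - 5)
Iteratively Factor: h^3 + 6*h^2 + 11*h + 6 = (h + 1)*(h^2 + 5*h + 6) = (h + 1)*(h + 2)*(h + 3)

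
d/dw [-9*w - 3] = -9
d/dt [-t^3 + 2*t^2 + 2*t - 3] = -3*t^2 + 4*t + 2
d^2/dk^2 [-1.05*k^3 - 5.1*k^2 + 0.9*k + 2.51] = -6.3*k - 10.2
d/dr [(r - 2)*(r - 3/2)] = 2*r - 7/2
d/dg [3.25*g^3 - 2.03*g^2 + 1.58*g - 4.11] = 9.75*g^2 - 4.06*g + 1.58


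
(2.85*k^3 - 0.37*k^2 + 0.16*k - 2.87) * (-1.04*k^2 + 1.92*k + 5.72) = -2.964*k^5 + 5.8568*k^4 + 15.4252*k^3 + 1.1756*k^2 - 4.5952*k - 16.4164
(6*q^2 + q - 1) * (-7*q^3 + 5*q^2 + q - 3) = -42*q^5 + 23*q^4 + 18*q^3 - 22*q^2 - 4*q + 3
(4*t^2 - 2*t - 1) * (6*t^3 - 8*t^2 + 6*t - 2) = 24*t^5 - 44*t^4 + 34*t^3 - 12*t^2 - 2*t + 2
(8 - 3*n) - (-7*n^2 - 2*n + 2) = 7*n^2 - n + 6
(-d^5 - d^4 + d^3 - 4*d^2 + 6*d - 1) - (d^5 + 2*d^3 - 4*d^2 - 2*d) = -2*d^5 - d^4 - d^3 + 8*d - 1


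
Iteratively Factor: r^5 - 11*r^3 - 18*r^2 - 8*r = (r)*(r^4 - 11*r^2 - 18*r - 8) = r*(r - 4)*(r^3 + 4*r^2 + 5*r + 2) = r*(r - 4)*(r + 2)*(r^2 + 2*r + 1) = r*(r - 4)*(r + 1)*(r + 2)*(r + 1)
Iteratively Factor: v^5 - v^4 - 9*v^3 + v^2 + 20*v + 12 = (v + 1)*(v^4 - 2*v^3 - 7*v^2 + 8*v + 12) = (v - 2)*(v + 1)*(v^3 - 7*v - 6) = (v - 3)*(v - 2)*(v + 1)*(v^2 + 3*v + 2) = (v - 3)*(v - 2)*(v + 1)*(v + 2)*(v + 1)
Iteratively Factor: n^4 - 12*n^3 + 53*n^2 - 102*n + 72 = (n - 4)*(n^3 - 8*n^2 + 21*n - 18) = (n - 4)*(n - 2)*(n^2 - 6*n + 9) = (n - 4)*(n - 3)*(n - 2)*(n - 3)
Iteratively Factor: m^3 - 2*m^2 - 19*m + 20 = (m + 4)*(m^2 - 6*m + 5) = (m - 1)*(m + 4)*(m - 5)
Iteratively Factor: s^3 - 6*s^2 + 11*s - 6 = (s - 1)*(s^2 - 5*s + 6) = (s - 2)*(s - 1)*(s - 3)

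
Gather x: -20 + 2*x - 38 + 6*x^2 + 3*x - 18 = 6*x^2 + 5*x - 76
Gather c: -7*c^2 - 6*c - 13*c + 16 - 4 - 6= -7*c^2 - 19*c + 6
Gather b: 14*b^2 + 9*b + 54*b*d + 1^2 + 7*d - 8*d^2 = 14*b^2 + b*(54*d + 9) - 8*d^2 + 7*d + 1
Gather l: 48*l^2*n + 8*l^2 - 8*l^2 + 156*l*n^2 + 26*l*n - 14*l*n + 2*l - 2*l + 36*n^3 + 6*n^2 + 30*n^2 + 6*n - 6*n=48*l^2*n + l*(156*n^2 + 12*n) + 36*n^3 + 36*n^2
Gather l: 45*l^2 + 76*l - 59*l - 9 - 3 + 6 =45*l^2 + 17*l - 6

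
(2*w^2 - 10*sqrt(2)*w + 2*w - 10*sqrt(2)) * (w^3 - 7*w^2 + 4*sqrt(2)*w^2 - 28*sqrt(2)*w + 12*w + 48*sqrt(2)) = 2*w^5 - 12*w^4 - 2*sqrt(2)*w^4 - 70*w^3 + 12*sqrt(2)*w^3 - 10*sqrt(2)*w^2 + 504*w^2 - 400*w - 24*sqrt(2)*w - 960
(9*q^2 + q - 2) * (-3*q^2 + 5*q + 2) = -27*q^4 + 42*q^3 + 29*q^2 - 8*q - 4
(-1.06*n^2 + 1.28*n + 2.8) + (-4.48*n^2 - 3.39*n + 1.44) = -5.54*n^2 - 2.11*n + 4.24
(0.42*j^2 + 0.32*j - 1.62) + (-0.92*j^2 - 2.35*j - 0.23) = -0.5*j^2 - 2.03*j - 1.85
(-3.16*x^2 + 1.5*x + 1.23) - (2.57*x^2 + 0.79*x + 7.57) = -5.73*x^2 + 0.71*x - 6.34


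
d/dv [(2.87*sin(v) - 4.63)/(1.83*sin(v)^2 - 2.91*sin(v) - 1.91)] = (-5.2521*sin(v)^2 + 16.9458*sin(v) - 18.955)*cos(v)/(3.3489*sin(v)^4 - 10.6506*sin(v)^3 + 1.4775*sin(v)^2 + 11.1162*sin(v) + 3.6481)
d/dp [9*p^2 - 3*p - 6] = 18*p - 3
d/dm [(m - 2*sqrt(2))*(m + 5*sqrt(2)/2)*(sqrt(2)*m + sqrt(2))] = 3*sqrt(2)*m^2 + 2*m + 2*sqrt(2)*m - 10*sqrt(2) + 1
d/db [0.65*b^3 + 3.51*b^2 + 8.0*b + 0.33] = 1.95*b^2 + 7.02*b + 8.0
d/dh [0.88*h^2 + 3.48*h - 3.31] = 1.76*h + 3.48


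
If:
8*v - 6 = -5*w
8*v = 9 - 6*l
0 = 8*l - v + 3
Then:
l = -3/14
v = 9/7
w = -6/7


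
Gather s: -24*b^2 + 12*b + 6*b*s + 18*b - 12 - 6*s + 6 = -24*b^2 + 30*b + s*(6*b - 6) - 6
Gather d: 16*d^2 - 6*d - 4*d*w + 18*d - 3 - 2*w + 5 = 16*d^2 + d*(12 - 4*w) - 2*w + 2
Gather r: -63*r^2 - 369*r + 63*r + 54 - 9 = -63*r^2 - 306*r + 45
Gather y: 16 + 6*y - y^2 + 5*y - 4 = -y^2 + 11*y + 12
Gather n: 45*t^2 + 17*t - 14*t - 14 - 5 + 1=45*t^2 + 3*t - 18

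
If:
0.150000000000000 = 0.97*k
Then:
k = 0.15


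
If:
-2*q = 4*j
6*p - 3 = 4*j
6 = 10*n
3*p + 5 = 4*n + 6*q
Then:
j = -41/140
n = 3/5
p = 32/105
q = 41/70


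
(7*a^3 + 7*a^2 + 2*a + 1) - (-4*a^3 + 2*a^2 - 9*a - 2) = 11*a^3 + 5*a^2 + 11*a + 3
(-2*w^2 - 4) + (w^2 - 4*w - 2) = -w^2 - 4*w - 6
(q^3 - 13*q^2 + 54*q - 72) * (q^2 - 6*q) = q^5 - 19*q^4 + 132*q^3 - 396*q^2 + 432*q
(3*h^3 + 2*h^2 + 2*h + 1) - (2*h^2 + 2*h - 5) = 3*h^3 + 6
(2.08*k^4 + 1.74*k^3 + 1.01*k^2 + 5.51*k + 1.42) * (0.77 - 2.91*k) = -6.0528*k^5 - 3.4618*k^4 - 1.5993*k^3 - 15.2564*k^2 + 0.1105*k + 1.0934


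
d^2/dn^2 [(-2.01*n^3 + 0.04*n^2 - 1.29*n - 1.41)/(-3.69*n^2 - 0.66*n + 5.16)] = (113.61789*n^3 + 69.550974*n^2 + 489.080916*n + 61.57872)/(50.243409*n^6 + 26.959878*n^5 - 205.955136*n^4 - 75.112488*n^3 + 288.002304*n^2 + 52.718688*n - 137.388096)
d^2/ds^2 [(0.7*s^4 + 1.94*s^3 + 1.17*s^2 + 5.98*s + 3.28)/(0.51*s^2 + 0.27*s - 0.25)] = (0.364139999999999*s^6 + 0.578339999999997*s^5 - 0.22932*s^4 + 2.81013*s^3 + 5.753118*s^2 + 8.012136*s + 2.268174)/(0.132651*s^6 + 0.210681*s^5 - 0.083538*s^4 - 0.186867*s^3 + 0.04095*s^2 + 0.050625*s - 0.015625)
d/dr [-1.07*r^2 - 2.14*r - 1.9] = -2.14*r - 2.14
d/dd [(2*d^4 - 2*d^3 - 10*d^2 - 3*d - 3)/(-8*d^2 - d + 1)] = 2*(-16*d^5 + 5*d^4 + 6*d^3 - 10*d^2 - 34*d - 3)/(64*d^4 + 16*d^3 - 15*d^2 - 2*d + 1)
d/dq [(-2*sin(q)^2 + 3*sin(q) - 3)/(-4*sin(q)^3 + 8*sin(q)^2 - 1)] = (-8*sin(q)^4 + 24*sin(q)^3 - 60*sin(q)^2 + 52*sin(q) - 3)*cos(q)/(4*sin(q)^3 - 8*sin(q)^2 + 1)^2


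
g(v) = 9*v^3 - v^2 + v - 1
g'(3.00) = 238.00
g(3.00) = 236.00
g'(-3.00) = 250.00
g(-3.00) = -256.00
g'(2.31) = 140.45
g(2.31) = 106.91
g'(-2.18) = 133.67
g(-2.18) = -101.17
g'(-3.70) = 378.03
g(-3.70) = -474.27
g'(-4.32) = 513.52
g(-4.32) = -749.58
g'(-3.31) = 303.43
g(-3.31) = -341.65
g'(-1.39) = 55.95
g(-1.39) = -28.49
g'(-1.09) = 35.26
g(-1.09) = -14.93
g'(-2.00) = 113.00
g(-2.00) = -79.00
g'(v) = 27*v^2 - 2*v + 1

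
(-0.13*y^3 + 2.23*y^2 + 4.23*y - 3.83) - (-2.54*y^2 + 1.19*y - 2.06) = -0.13*y^3 + 4.77*y^2 + 3.04*y - 1.77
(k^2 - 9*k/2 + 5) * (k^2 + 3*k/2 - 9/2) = k^4 - 3*k^3 - 25*k^2/4 + 111*k/4 - 45/2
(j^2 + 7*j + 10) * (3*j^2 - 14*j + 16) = 3*j^4 + 7*j^3 - 52*j^2 - 28*j + 160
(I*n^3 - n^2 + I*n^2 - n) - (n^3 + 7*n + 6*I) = -n^3 + I*n^3 - n^2 + I*n^2 - 8*n - 6*I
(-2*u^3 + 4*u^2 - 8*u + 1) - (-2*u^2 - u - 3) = -2*u^3 + 6*u^2 - 7*u + 4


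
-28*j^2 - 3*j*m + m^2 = (-7*j + m)*(4*j + m)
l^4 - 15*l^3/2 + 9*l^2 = l^2*(l - 6)*(l - 3/2)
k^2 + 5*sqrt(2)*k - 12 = (k - sqrt(2))*(k + 6*sqrt(2))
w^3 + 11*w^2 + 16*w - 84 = (w - 2)*(w + 6)*(w + 7)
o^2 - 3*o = o*(o - 3)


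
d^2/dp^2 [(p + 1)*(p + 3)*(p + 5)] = 6*p + 18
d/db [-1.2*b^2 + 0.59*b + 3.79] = 0.59 - 2.4*b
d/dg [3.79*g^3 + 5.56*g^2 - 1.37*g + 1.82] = 11.37*g^2 + 11.12*g - 1.37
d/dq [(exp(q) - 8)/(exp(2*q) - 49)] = (-2*(exp(q) - 8)*exp(q) + exp(2*q) - 49)*exp(q)/(exp(2*q) - 49)^2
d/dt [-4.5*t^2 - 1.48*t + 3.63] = -9.0*t - 1.48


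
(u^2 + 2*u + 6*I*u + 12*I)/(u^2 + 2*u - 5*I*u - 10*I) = (u + 6*I)/(u - 5*I)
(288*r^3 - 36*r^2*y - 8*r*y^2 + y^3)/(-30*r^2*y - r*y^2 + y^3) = (-48*r^2 - 2*r*y + y^2)/(y*(5*r + y))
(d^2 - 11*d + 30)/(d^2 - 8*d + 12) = (d - 5)/(d - 2)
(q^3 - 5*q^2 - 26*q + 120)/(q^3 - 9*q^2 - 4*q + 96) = (q^2 - q - 30)/(q^2 - 5*q - 24)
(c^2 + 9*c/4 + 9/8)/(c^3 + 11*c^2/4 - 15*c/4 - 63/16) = 2*(2*c + 3)/(4*c^2 + 8*c - 21)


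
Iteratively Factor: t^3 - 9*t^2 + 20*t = (t - 4)*(t^2 - 5*t) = t*(t - 4)*(t - 5)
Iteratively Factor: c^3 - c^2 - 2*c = (c + 1)*(c^2 - 2*c) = (c - 2)*(c + 1)*(c)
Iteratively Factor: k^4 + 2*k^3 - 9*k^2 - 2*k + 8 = (k - 2)*(k^3 + 4*k^2 - k - 4) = (k - 2)*(k + 1)*(k^2 + 3*k - 4) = (k - 2)*(k - 1)*(k + 1)*(k + 4)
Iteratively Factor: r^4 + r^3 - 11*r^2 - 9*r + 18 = (r - 1)*(r^3 + 2*r^2 - 9*r - 18) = (r - 3)*(r - 1)*(r^2 + 5*r + 6) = (r - 3)*(r - 1)*(r + 3)*(r + 2)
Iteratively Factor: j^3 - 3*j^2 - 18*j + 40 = (j + 4)*(j^2 - 7*j + 10) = (j - 2)*(j + 4)*(j - 5)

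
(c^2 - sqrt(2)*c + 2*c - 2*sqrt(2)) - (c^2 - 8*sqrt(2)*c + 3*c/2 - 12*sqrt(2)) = c/2 + 7*sqrt(2)*c + 10*sqrt(2)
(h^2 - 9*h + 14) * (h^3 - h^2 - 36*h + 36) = h^5 - 10*h^4 - 13*h^3 + 346*h^2 - 828*h + 504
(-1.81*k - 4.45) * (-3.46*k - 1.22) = 6.2626*k^2 + 17.6052*k + 5.429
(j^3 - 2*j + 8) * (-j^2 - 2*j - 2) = -j^5 - 2*j^4 - 4*j^2 - 12*j - 16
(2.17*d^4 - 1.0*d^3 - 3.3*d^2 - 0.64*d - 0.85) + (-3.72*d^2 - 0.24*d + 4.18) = 2.17*d^4 - 1.0*d^3 - 7.02*d^2 - 0.88*d + 3.33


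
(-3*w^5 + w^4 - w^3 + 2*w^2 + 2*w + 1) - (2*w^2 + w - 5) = -3*w^5 + w^4 - w^3 + w + 6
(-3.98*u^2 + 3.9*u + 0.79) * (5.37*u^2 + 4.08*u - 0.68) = -21.3726*u^4 + 4.7046*u^3 + 22.8607*u^2 + 0.5712*u - 0.5372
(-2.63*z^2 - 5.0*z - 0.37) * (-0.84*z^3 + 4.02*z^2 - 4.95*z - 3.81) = 2.2092*z^5 - 6.3726*z^4 - 6.7707*z^3 + 33.2829*z^2 + 20.8815*z + 1.4097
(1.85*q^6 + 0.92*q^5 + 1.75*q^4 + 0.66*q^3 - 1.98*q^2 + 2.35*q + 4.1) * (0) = 0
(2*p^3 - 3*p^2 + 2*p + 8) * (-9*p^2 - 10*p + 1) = -18*p^5 + 7*p^4 + 14*p^3 - 95*p^2 - 78*p + 8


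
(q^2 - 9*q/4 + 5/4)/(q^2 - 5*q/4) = (q - 1)/q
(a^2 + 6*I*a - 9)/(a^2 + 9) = (a + 3*I)/(a - 3*I)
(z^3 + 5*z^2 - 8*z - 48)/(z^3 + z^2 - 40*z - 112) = (z - 3)/(z - 7)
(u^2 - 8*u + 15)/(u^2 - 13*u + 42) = (u^2 - 8*u + 15)/(u^2 - 13*u + 42)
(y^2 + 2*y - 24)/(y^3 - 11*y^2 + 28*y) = (y + 6)/(y*(y - 7))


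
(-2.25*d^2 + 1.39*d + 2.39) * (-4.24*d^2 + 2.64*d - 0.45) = 9.54*d^4 - 11.8336*d^3 - 5.4515*d^2 + 5.6841*d - 1.0755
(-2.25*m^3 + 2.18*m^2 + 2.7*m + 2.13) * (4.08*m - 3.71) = -9.18*m^4 + 17.2419*m^3 + 2.9282*m^2 - 1.3266*m - 7.9023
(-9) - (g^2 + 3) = -g^2 - 12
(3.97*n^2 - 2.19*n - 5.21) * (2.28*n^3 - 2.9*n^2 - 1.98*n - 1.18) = 9.0516*n^5 - 16.5062*n^4 - 13.3884*n^3 + 14.7606*n^2 + 12.9*n + 6.1478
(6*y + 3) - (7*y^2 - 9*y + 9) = -7*y^2 + 15*y - 6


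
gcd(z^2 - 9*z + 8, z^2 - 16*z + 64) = z - 8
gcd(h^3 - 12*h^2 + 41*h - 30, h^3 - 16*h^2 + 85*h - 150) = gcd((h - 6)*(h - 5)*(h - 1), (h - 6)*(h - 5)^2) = h^2 - 11*h + 30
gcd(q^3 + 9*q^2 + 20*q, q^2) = q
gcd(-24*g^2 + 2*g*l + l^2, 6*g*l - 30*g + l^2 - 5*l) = 6*g + l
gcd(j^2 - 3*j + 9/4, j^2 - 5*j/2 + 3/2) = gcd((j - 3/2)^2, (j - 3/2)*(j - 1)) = j - 3/2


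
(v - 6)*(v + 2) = v^2 - 4*v - 12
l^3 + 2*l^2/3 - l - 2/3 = (l - 1)*(l + 2/3)*(l + 1)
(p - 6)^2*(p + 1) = p^3 - 11*p^2 + 24*p + 36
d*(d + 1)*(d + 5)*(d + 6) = d^4 + 12*d^3 + 41*d^2 + 30*d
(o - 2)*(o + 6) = o^2 + 4*o - 12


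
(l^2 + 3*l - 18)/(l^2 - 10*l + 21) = (l + 6)/(l - 7)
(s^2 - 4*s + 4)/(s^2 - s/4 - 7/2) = 4*(s - 2)/(4*s + 7)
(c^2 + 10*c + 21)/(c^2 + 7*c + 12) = (c + 7)/(c + 4)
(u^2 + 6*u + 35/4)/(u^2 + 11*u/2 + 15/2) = (u + 7/2)/(u + 3)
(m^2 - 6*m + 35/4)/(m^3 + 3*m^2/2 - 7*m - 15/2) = (m - 7/2)/(m^2 + 4*m + 3)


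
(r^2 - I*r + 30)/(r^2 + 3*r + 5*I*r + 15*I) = (r - 6*I)/(r + 3)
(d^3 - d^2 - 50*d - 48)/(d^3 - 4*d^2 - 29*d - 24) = (d + 6)/(d + 3)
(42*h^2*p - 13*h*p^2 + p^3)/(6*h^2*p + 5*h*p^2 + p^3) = (42*h^2 - 13*h*p + p^2)/(6*h^2 + 5*h*p + p^2)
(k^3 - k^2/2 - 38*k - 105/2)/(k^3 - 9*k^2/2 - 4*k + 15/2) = (k^2 - 2*k - 35)/(k^2 - 6*k + 5)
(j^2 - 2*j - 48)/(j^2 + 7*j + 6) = (j - 8)/(j + 1)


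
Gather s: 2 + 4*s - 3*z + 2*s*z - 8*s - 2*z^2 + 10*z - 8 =s*(2*z - 4) - 2*z^2 + 7*z - 6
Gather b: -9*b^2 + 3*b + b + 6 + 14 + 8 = -9*b^2 + 4*b + 28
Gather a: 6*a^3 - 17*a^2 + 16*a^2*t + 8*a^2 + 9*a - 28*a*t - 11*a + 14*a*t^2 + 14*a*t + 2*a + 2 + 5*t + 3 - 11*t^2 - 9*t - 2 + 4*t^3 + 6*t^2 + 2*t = 6*a^3 + a^2*(16*t - 9) + a*(14*t^2 - 14*t) + 4*t^3 - 5*t^2 - 2*t + 3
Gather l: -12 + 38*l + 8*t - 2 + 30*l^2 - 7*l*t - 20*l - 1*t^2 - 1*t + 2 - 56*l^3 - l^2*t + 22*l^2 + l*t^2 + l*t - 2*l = -56*l^3 + l^2*(52 - t) + l*(t^2 - 6*t + 16) - t^2 + 7*t - 12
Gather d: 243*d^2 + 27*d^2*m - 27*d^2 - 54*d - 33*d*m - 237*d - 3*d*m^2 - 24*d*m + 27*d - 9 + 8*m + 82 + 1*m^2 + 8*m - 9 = d^2*(27*m + 216) + d*(-3*m^2 - 57*m - 264) + m^2 + 16*m + 64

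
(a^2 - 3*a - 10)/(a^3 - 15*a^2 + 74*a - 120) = (a + 2)/(a^2 - 10*a + 24)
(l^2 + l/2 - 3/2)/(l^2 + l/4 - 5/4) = 2*(2*l + 3)/(4*l + 5)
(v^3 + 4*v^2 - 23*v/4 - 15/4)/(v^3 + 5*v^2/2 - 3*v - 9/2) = (2*v^2 + 11*v + 5)/(2*(v^2 + 4*v + 3))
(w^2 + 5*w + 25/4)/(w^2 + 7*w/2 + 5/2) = (w + 5/2)/(w + 1)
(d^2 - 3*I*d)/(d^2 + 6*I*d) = (d - 3*I)/(d + 6*I)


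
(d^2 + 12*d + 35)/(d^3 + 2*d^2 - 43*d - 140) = (d + 7)/(d^2 - 3*d - 28)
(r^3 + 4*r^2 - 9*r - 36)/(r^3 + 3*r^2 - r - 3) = (r^2 + r - 12)/(r^2 - 1)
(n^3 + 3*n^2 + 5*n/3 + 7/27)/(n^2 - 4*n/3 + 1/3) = (27*n^3 + 81*n^2 + 45*n + 7)/(9*(3*n^2 - 4*n + 1))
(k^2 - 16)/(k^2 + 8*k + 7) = (k^2 - 16)/(k^2 + 8*k + 7)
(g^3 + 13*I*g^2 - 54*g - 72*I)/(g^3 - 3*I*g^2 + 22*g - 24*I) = (g^2 + 9*I*g - 18)/(g^2 - 7*I*g - 6)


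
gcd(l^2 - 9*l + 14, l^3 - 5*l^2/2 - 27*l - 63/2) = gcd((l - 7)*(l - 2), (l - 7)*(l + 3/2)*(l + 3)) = l - 7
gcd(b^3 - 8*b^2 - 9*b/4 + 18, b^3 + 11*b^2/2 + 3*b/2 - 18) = b - 3/2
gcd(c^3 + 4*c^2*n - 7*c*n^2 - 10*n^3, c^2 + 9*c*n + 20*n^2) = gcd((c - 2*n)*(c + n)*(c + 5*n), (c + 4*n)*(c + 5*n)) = c + 5*n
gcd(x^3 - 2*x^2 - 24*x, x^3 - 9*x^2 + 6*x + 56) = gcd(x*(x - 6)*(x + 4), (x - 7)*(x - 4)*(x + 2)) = 1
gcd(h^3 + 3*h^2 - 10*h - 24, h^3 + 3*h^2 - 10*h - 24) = h^3 + 3*h^2 - 10*h - 24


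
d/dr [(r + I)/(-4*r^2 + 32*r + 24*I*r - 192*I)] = (-r^2 + 8*r + 6*I*r - 2*(r + I)*(-r + 4 + 3*I) - 48*I)/(4*(r^2 - 8*r - 6*I*r + 48*I)^2)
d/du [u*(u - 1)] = 2*u - 1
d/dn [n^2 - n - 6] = 2*n - 1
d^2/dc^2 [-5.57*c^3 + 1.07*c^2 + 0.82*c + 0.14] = 2.14 - 33.42*c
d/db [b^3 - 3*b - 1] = 3*b^2 - 3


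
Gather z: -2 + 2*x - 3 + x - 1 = 3*x - 6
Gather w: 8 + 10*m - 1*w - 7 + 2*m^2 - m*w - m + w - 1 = 2*m^2 - m*w + 9*m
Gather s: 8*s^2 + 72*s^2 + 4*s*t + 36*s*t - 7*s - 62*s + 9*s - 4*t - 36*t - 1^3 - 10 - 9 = 80*s^2 + s*(40*t - 60) - 40*t - 20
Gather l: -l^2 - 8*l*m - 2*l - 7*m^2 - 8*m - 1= -l^2 + l*(-8*m - 2) - 7*m^2 - 8*m - 1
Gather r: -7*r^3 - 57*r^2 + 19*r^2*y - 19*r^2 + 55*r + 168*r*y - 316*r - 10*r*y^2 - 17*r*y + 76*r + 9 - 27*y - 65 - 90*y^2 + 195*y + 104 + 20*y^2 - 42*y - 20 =-7*r^3 + r^2*(19*y - 76) + r*(-10*y^2 + 151*y - 185) - 70*y^2 + 126*y + 28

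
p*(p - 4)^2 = p^3 - 8*p^2 + 16*p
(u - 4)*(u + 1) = u^2 - 3*u - 4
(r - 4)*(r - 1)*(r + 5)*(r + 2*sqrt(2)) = r^4 + 2*sqrt(2)*r^3 - 21*r^2 - 42*sqrt(2)*r + 20*r + 40*sqrt(2)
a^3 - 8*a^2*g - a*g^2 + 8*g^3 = (a - 8*g)*(a - g)*(a + g)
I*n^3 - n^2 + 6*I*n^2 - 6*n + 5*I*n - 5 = (n + 5)*(n + I)*(I*n + I)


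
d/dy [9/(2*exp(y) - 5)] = -18*exp(y)/(2*exp(y) - 5)^2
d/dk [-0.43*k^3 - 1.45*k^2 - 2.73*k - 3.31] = -1.29*k^2 - 2.9*k - 2.73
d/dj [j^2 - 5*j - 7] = 2*j - 5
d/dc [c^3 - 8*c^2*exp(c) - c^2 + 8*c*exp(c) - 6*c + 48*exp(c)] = -8*c^2*exp(c) + 3*c^2 - 8*c*exp(c) - 2*c + 56*exp(c) - 6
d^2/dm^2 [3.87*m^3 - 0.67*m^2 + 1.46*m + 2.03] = 23.22*m - 1.34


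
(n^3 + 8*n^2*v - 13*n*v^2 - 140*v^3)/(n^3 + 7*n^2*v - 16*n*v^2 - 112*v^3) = (n + 5*v)/(n + 4*v)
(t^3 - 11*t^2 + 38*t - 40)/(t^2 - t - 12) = (t^2 - 7*t + 10)/(t + 3)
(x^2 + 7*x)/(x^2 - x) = (x + 7)/(x - 1)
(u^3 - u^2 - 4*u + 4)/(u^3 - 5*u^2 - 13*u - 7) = (-u^3 + u^2 + 4*u - 4)/(-u^3 + 5*u^2 + 13*u + 7)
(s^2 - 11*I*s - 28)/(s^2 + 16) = (s - 7*I)/(s + 4*I)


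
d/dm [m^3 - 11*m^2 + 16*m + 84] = 3*m^2 - 22*m + 16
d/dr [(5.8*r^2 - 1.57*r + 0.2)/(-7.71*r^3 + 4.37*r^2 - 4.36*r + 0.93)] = (44.718*r^4 - 24.2094*r^3 - 13.8011*r^2 + 9.04*r - 0.5881)/(59.4441*r^6 - 67.3854*r^5 + 86.3281*r^4 - 52.447*r^3 + 27.1378*r^2 - 8.1096*r + 0.8649)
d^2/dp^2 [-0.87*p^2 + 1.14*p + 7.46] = -1.74000000000000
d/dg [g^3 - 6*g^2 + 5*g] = 3*g^2 - 12*g + 5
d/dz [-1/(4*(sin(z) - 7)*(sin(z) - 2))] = (2*sin(z) - 9)*cos(z)/(4*(sin(z) - 7)^2*(sin(z) - 2)^2)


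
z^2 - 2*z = z*(z - 2)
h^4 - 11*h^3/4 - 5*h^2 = h^2*(h - 4)*(h + 5/4)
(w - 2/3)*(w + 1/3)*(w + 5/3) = w^3 + 4*w^2/3 - 7*w/9 - 10/27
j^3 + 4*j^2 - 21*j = j*(j - 3)*(j + 7)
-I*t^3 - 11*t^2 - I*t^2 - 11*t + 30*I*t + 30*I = (t - 6*I)*(t - 5*I)*(-I*t - I)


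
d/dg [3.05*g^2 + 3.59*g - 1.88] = 6.1*g + 3.59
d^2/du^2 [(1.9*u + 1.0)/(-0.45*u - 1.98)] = 2.9808/(0.45*u + 1.98)^3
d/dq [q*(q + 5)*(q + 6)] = 3*q^2 + 22*q + 30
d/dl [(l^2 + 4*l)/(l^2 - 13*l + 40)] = (-17*l^2 + 80*l + 160)/(l^4 - 26*l^3 + 249*l^2 - 1040*l + 1600)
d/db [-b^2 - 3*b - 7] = -2*b - 3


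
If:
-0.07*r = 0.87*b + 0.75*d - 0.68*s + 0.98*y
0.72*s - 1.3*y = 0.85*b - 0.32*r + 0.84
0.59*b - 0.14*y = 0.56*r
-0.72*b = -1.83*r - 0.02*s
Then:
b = 0.342937843936172*y - 0.0190899793841209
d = 0.244390478818672*y + 1.06947064266351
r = 0.111309514147038*y - 0.0201126568511274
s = 2.16094183724819*y + 1.1530688440498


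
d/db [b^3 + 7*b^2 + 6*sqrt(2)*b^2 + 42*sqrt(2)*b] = 3*b^2 + 14*b + 12*sqrt(2)*b + 42*sqrt(2)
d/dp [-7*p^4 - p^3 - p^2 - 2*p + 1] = -28*p^3 - 3*p^2 - 2*p - 2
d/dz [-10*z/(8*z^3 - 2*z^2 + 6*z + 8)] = 5*(8*z^3 - z^2 - 4)/(16*z^6 - 8*z^5 + 25*z^4 + 26*z^3 + z^2 + 24*z + 16)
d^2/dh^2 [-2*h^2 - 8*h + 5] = -4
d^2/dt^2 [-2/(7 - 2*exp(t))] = (8*exp(t) + 28)*exp(t)/(2*exp(t) - 7)^3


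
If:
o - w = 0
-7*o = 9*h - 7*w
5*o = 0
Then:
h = 0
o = 0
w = 0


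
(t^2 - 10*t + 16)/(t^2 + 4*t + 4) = (t^2 - 10*t + 16)/(t^2 + 4*t + 4)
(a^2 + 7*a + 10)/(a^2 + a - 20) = (a + 2)/(a - 4)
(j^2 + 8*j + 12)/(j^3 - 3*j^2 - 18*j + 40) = (j^2 + 8*j + 12)/(j^3 - 3*j^2 - 18*j + 40)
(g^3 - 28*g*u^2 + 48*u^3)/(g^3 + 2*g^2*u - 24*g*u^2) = (g - 2*u)/g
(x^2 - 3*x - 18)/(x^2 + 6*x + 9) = (x - 6)/(x + 3)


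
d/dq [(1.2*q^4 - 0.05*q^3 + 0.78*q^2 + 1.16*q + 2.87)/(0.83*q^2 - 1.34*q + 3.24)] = (1.992*q^5 - 4.8655*q^4 + 15.686*q^3 - 2.494*q^2 + 0.2902*q + 7.6042)/(0.6889*q^4 - 2.2244*q^3 + 7.174*q^2 - 8.6832*q + 10.4976)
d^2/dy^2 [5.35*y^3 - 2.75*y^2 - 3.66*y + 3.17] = 32.1*y - 5.5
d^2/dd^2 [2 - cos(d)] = cos(d)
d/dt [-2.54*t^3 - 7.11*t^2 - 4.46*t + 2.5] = -7.62*t^2 - 14.22*t - 4.46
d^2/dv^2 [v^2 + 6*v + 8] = 2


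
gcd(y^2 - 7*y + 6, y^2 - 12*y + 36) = y - 6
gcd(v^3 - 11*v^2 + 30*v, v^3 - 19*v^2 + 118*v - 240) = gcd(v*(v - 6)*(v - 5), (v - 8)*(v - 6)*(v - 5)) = v^2 - 11*v + 30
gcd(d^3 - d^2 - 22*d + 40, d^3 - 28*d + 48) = d^2 - 6*d + 8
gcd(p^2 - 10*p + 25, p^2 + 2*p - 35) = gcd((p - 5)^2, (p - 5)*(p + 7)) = p - 5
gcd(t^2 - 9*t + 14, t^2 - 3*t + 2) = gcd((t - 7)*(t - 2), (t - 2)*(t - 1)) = t - 2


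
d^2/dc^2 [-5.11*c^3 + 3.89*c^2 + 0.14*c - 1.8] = 7.78 - 30.66*c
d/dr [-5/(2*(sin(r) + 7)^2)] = 5*cos(r)/(sin(r) + 7)^3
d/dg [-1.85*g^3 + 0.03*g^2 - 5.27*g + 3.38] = -5.55*g^2 + 0.06*g - 5.27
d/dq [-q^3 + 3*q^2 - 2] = 3*q*(2 - q)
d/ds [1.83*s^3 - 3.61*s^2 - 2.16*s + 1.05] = 5.49*s^2 - 7.22*s - 2.16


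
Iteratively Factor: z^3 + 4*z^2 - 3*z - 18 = (z + 3)*(z^2 + z - 6) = (z - 2)*(z + 3)*(z + 3)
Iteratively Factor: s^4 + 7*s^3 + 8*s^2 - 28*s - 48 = (s + 2)*(s^3 + 5*s^2 - 2*s - 24) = (s + 2)*(s + 3)*(s^2 + 2*s - 8) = (s + 2)*(s + 3)*(s + 4)*(s - 2)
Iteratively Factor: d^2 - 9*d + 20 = (d - 5)*(d - 4)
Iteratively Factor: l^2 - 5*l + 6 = (l - 3)*(l - 2)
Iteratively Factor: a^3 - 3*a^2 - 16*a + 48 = (a - 4)*(a^2 + a - 12) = (a - 4)*(a - 3)*(a + 4)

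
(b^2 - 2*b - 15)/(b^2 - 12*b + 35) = (b + 3)/(b - 7)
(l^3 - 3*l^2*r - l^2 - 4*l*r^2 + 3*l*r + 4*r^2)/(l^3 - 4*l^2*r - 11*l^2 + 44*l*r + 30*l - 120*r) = (l^2 + l*r - l - r)/(l^2 - 11*l + 30)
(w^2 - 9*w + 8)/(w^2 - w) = (w - 8)/w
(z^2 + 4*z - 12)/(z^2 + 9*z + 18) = (z - 2)/(z + 3)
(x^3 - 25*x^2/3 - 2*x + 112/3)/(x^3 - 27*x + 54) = (3*x^3 - 25*x^2 - 6*x + 112)/(3*(x^3 - 27*x + 54))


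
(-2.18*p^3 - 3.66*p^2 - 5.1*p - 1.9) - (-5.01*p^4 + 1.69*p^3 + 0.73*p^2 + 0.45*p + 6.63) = 5.01*p^4 - 3.87*p^3 - 4.39*p^2 - 5.55*p - 8.53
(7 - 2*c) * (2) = 14 - 4*c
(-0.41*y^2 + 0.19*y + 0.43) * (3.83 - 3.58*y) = 1.4678*y^3 - 2.2505*y^2 - 0.8117*y + 1.6469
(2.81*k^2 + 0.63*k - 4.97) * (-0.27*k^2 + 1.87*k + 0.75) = -0.7587*k^4 + 5.0846*k^3 + 4.6275*k^2 - 8.8214*k - 3.7275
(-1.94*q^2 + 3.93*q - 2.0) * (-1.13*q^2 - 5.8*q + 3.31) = 2.1922*q^4 + 6.8111*q^3 - 26.9554*q^2 + 24.6083*q - 6.62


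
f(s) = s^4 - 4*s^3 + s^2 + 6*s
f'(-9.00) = -3900.00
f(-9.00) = 9504.00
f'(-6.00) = -1302.00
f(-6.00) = 2160.00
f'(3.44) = 33.71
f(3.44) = 9.68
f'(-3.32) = -279.29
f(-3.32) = 258.97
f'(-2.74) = -171.85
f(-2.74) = 129.71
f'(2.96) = 10.52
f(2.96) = -0.45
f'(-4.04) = -461.70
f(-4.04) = 522.23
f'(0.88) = 1.19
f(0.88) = 3.93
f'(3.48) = 36.21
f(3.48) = 11.08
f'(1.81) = -5.97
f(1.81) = 1.15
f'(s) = 4*s^3 - 12*s^2 + 2*s + 6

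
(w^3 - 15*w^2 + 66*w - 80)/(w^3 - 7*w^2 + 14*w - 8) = (w^2 - 13*w + 40)/(w^2 - 5*w + 4)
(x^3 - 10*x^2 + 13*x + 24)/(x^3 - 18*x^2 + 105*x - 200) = (x^2 - 2*x - 3)/(x^2 - 10*x + 25)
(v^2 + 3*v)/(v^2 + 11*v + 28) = v*(v + 3)/(v^2 + 11*v + 28)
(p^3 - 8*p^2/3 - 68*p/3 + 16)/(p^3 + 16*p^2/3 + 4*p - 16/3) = (p - 6)/(p + 2)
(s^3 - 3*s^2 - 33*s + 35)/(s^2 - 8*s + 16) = (s^3 - 3*s^2 - 33*s + 35)/(s^2 - 8*s + 16)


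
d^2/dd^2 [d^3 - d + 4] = 6*d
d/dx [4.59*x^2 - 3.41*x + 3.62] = 9.18*x - 3.41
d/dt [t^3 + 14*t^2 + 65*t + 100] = 3*t^2 + 28*t + 65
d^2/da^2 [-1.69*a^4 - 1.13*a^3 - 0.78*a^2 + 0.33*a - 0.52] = -20.28*a^2 - 6.78*a - 1.56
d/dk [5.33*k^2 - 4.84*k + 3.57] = 10.66*k - 4.84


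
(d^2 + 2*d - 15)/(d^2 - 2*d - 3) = (d + 5)/(d + 1)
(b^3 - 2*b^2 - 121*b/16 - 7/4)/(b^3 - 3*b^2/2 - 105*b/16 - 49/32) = 2*(b - 4)/(2*b - 7)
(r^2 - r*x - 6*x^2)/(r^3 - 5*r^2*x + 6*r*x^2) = (-r - 2*x)/(r*(-r + 2*x))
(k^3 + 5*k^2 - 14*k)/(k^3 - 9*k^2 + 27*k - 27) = k*(k^2 + 5*k - 14)/(k^3 - 9*k^2 + 27*k - 27)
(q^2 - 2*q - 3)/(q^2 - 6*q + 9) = (q + 1)/(q - 3)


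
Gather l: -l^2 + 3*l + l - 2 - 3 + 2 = -l^2 + 4*l - 3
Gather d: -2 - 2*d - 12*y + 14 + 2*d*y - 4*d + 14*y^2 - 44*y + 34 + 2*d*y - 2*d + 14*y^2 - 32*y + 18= d*(4*y - 8) + 28*y^2 - 88*y + 64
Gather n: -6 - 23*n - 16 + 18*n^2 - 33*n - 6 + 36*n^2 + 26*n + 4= 54*n^2 - 30*n - 24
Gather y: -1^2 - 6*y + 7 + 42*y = 36*y + 6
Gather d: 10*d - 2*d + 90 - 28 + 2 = 8*d + 64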